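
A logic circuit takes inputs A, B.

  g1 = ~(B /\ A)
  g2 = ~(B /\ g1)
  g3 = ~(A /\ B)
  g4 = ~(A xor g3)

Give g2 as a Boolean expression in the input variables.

~(B /\ (~(B /\ A)))

g1 = ~(B /\ A)
g2 = ~(B /\ g1) = ~(B /\ (~(B /\ A)))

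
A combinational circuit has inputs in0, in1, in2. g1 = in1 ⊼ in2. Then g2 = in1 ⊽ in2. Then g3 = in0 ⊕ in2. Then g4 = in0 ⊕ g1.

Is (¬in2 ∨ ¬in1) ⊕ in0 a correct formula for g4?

Yes

g1 = in1 ⊼ in2
g4 = in0 ⊕ g1 = in0 ⊕ (in1 ⊼ in2)
At in0=0, in1=1, in2=1: circuit gives 0, formula gives 0.
At in0=0, in1=0, in2=0: circuit gives 1, formula gives 1.
Agrees on all 8 inputs.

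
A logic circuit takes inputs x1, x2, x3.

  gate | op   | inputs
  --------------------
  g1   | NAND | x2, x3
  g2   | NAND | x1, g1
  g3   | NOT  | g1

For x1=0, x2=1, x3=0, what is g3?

g1 = 1 NAND 0 = 1
g3 = NOT 1 = 0

0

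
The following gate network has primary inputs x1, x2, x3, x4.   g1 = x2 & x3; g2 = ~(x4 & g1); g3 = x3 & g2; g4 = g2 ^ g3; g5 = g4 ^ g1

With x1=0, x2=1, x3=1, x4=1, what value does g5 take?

1

g1 = 1 & 1 = 1
g2 = ~(1 & 1) = 0
g3 = 1 & 0 = 0
g4 = 0 ^ 0 = 0
g5 = 0 ^ 1 = 1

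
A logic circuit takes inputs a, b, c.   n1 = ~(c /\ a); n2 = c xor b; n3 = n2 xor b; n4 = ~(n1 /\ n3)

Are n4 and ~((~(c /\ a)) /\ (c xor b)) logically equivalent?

No

n1 = ~(c /\ a)
n2 = c xor b
n3 = n2 xor b = (c xor b) xor b
n4 = ~(n1 /\ n3) = ~((~(c /\ a)) /\ ((c xor b) xor b))
At a=0, b=1, c=0: circuit gives 1, formula gives 0.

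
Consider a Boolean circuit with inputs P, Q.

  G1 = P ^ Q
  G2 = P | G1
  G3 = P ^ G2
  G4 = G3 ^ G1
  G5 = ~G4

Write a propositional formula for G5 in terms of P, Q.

~((P ^ (P | (P ^ Q))) ^ (P ^ Q))

G1 = P ^ Q
G2 = P | G1 = P | (P ^ Q)
G3 = P ^ G2 = P ^ (P | (P ^ Q))
G4 = G3 ^ G1 = (P ^ (P | (P ^ Q))) ^ (P ^ Q)
G5 = ~G4 = ~((P ^ (P | (P ^ Q))) ^ (P ^ Q))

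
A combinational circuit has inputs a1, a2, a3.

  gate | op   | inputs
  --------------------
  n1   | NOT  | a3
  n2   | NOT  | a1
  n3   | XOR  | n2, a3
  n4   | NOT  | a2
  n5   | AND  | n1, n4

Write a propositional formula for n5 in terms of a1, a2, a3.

n1 = NOT a3
n4 = NOT a2
n5 = n1 AND n4 = NOT a3 AND NOT a2

NOT a3 AND NOT a2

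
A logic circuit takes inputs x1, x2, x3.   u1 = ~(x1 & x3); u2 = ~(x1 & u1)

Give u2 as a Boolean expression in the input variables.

~(x1 & (~(x1 & x3)))

u1 = ~(x1 & x3)
u2 = ~(x1 & u1) = ~(x1 & (~(x1 & x3)))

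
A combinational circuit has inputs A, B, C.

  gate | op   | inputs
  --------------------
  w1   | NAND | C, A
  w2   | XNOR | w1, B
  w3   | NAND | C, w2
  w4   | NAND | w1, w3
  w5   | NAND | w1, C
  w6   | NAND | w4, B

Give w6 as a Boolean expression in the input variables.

w1 = C NAND A
w2 = w1 XNOR B = (C NAND A) XNOR B
w3 = C NAND w2 = C NAND ((C NAND A) XNOR B)
w4 = w1 NAND w3 = (C NAND A) NAND (C NAND ((C NAND A) XNOR B))
w6 = w4 NAND B = ((C NAND A) NAND (C NAND ((C NAND A) XNOR B))) NAND B

((C NAND A) NAND (C NAND ((C NAND A) XNOR B))) NAND B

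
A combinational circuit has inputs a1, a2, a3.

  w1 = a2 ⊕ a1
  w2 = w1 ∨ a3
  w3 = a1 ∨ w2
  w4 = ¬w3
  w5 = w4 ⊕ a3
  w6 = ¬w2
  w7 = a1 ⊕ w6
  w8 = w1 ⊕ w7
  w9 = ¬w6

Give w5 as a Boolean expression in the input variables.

w1 = a2 ⊕ a1
w2 = w1 ∨ a3 = (a2 ⊕ a1) ∨ a3
w3 = a1 ∨ w2 = a1 ∨ ((a2 ⊕ a1) ∨ a3)
w4 = ¬w3 = ¬(a1 ∨ ((a2 ⊕ a1) ∨ a3))
w5 = w4 ⊕ a3 = ¬(a1 ∨ ((a2 ⊕ a1) ∨ a3)) ⊕ a3

¬(a1 ∨ ((a2 ⊕ a1) ∨ a3)) ⊕ a3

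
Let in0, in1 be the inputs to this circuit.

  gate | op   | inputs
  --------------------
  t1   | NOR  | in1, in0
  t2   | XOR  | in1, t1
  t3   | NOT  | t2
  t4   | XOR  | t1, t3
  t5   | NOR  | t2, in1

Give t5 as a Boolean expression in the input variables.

(in1 XOR (in1 NOR in0)) NOR in1

t1 = in1 NOR in0
t2 = in1 XOR t1 = in1 XOR (in1 NOR in0)
t5 = t2 NOR in1 = (in1 XOR (in1 NOR in0)) NOR in1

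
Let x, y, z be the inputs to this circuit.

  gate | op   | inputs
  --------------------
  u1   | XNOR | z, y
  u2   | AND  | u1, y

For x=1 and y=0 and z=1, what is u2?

u1 = 1 XNOR 0 = 0
u2 = 0 AND 0 = 0

0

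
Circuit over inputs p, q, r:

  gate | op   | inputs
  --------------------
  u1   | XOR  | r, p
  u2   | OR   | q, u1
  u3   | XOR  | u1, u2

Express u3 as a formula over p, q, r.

u1 = r XOR p
u2 = q OR u1 = q OR (r XOR p)
u3 = u1 XOR u2 = (r XOR p) XOR (q OR (r XOR p))

(r XOR p) XOR (q OR (r XOR p))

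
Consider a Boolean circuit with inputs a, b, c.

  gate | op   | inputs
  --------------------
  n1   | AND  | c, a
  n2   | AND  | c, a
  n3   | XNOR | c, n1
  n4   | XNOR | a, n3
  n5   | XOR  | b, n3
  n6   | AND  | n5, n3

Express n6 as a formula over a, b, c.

n1 = c AND a
n3 = c XNOR n1 = c XNOR (c AND a)
n5 = b XOR n3 = b XOR (c XNOR (c AND a))
n6 = n5 AND n3 = (b XOR (c XNOR (c AND a))) AND (c XNOR (c AND a))

(b XOR (c XNOR (c AND a))) AND (c XNOR (c AND a))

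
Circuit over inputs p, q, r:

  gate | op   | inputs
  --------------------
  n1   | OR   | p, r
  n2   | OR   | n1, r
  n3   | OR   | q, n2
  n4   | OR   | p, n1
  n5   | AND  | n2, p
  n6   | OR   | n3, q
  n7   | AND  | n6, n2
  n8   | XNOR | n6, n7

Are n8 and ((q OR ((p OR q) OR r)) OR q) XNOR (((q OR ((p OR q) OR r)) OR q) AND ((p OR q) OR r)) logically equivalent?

No

n1 = p OR r
n2 = n1 OR r = (p OR r) OR r
n3 = q OR n2 = q OR ((p OR r) OR r)
n6 = n3 OR q = (q OR ((p OR r) OR r)) OR q
n7 = n6 AND n2 = ((q OR ((p OR r) OR r)) OR q) AND ((p OR r) OR r)
n8 = n6 XNOR n7 = ((q OR ((p OR r) OR r)) OR q) XNOR (((q OR ((p OR r) OR r)) OR q) AND ((p OR r) OR r))
At p=0, q=1, r=0: circuit gives 0, formula gives 1.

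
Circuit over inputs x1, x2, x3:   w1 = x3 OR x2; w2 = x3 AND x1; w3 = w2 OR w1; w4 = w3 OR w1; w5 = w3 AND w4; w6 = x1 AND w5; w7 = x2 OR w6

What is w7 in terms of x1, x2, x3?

x2 OR (x1 AND (((x3 AND x1) OR (x3 OR x2)) AND (((x3 AND x1) OR (x3 OR x2)) OR (x3 OR x2))))

w1 = x3 OR x2
w2 = x3 AND x1
w3 = w2 OR w1 = (x3 AND x1) OR (x3 OR x2)
w4 = w3 OR w1 = ((x3 AND x1) OR (x3 OR x2)) OR (x3 OR x2)
w5 = w3 AND w4 = ((x3 AND x1) OR (x3 OR x2)) AND (((x3 AND x1) OR (x3 OR x2)) OR (x3 OR x2))
w6 = x1 AND w5 = x1 AND (((x3 AND x1) OR (x3 OR x2)) AND (((x3 AND x1) OR (x3 OR x2)) OR (x3 OR x2)))
w7 = x2 OR w6 = x2 OR (x1 AND (((x3 AND x1) OR (x3 OR x2)) AND (((x3 AND x1) OR (x3 OR x2)) OR (x3 OR x2))))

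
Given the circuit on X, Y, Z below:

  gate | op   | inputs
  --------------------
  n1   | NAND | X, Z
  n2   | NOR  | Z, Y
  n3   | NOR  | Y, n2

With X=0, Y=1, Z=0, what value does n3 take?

0

n2 = 0 NOR 1 = 0
n3 = 1 NOR 0 = 0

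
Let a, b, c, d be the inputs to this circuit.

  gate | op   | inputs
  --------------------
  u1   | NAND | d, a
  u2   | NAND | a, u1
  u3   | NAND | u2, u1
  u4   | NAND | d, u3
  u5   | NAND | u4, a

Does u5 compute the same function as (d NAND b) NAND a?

u1 = d NAND a
u2 = a NAND u1 = a NAND (d NAND a)
u3 = u2 NAND u1 = (a NAND (d NAND a)) NAND (d NAND a)
u4 = d NAND u3 = d NAND ((a NAND (d NAND a)) NAND (d NAND a))
u5 = u4 NAND a = (d NAND ((a NAND (d NAND a)) NAND (d NAND a))) NAND a
At a=1, b=0, c=0, d=1: circuit gives 1, formula gives 0.

No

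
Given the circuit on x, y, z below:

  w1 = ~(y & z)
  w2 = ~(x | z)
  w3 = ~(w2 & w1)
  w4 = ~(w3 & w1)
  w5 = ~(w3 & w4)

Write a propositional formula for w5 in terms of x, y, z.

w1 = ~(y & z)
w2 = ~(x | z)
w3 = ~(w2 & w1) = ~((~(x | z)) & (~(y & z)))
w4 = ~(w3 & w1) = ~((~((~(x | z)) & (~(y & z)))) & (~(y & z)))
w5 = ~(w3 & w4) = ~((~((~(x | z)) & (~(y & z)))) & (~((~((~(x | z)) & (~(y & z)))) & (~(y & z)))))

~((~((~(x | z)) & (~(y & z)))) & (~((~((~(x | z)) & (~(y & z)))) & (~(y & z)))))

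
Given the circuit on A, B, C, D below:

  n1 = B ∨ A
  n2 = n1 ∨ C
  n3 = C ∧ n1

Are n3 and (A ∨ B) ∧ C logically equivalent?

n1 = B ∨ A
n3 = C ∧ n1 = C ∧ (B ∨ A)
At A=0, B=0, C=0, D=0: circuit gives 0, formula gives 0.
At A=0, B=1, C=1, D=0: circuit gives 1, formula gives 1.
Agrees on all 16 inputs.

Yes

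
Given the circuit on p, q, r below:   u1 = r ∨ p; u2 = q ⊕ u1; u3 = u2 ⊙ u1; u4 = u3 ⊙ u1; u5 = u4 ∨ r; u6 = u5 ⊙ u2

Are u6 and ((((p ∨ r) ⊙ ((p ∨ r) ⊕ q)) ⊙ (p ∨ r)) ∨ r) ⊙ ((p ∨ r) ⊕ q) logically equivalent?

Yes

u1 = r ∨ p
u2 = q ⊕ u1 = q ⊕ (r ∨ p)
u3 = u2 ⊙ u1 = (q ⊕ (r ∨ p)) ⊙ (r ∨ p)
u4 = u3 ⊙ u1 = ((q ⊕ (r ∨ p)) ⊙ (r ∨ p)) ⊙ (r ∨ p)
u5 = u4 ∨ r = (((q ⊕ (r ∨ p)) ⊙ (r ∨ p)) ⊙ (r ∨ p)) ∨ r
u6 = u5 ⊙ u2 = ((((q ⊕ (r ∨ p)) ⊙ (r ∨ p)) ⊙ (r ∨ p)) ∨ r) ⊙ (q ⊕ (r ∨ p))
At p=0, q=1, r=1: circuit gives 0, formula gives 0.
At p=0, q=0, r=0: circuit gives 1, formula gives 1.
Agrees on all 8 inputs.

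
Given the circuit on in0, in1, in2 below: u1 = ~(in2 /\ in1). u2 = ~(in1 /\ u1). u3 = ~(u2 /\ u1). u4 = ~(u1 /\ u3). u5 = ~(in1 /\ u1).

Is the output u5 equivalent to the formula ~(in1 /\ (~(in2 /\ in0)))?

u1 = ~(in2 /\ in1)
u5 = ~(in1 /\ u1) = ~(in1 /\ (~(in2 /\ in1)))
At in0=0, in1=1, in2=1: circuit gives 1, formula gives 0.

No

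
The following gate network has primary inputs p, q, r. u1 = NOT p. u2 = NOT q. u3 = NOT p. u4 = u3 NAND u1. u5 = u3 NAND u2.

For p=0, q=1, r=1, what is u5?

u2 = NOT 1 = 0
u3 = NOT 0 = 1
u5 = 1 NAND 0 = 1

1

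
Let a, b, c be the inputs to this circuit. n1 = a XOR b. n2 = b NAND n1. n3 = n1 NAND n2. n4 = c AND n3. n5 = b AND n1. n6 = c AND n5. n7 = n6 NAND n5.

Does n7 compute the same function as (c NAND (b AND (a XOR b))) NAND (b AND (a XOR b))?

No

n1 = a XOR b
n5 = b AND n1 = b AND (a XOR b)
n6 = c AND n5 = c AND (b AND (a XOR b))
n7 = n6 NAND n5 = (c AND (b AND (a XOR b))) NAND (b AND (a XOR b))
At a=0, b=1, c=0: circuit gives 1, formula gives 0.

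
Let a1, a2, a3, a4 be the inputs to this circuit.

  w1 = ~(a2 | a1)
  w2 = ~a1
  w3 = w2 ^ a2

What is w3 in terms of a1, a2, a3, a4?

w2 = ~a1
w3 = w2 ^ a2 = ~a1 ^ a2

~a1 ^ a2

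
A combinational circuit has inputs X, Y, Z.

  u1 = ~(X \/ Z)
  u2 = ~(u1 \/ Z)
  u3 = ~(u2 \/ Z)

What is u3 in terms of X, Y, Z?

u1 = ~(X \/ Z)
u2 = ~(u1 \/ Z) = ~((~(X \/ Z)) \/ Z)
u3 = ~(u2 \/ Z) = ~((~((~(X \/ Z)) \/ Z)) \/ Z)

~((~((~(X \/ Z)) \/ Z)) \/ Z)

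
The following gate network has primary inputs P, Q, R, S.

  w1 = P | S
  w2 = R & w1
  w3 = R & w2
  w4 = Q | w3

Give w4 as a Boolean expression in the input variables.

w1 = P | S
w2 = R & w1 = R & (P | S)
w3 = R & w2 = R & (R & (P | S))
w4 = Q | w3 = Q | (R & (R & (P | S)))

Q | (R & (R & (P | S)))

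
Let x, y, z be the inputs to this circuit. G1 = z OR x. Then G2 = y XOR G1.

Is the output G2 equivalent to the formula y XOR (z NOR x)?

No

G1 = z OR x
G2 = y XOR G1 = y XOR (z OR x)
At x=0, y=0, z=0: circuit gives 0, formula gives 1.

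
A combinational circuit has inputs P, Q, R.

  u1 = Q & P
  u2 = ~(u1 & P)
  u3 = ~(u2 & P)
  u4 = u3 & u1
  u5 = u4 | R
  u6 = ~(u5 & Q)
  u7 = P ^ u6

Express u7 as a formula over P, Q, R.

P ^ (~((((~((~((Q & P) & P)) & P)) & (Q & P)) | R) & Q))

u1 = Q & P
u2 = ~(u1 & P) = ~((Q & P) & P)
u3 = ~(u2 & P) = ~((~((Q & P) & P)) & P)
u4 = u3 & u1 = (~((~((Q & P) & P)) & P)) & (Q & P)
u5 = u4 | R = ((~((~((Q & P) & P)) & P)) & (Q & P)) | R
u6 = ~(u5 & Q) = ~((((~((~((Q & P) & P)) & P)) & (Q & P)) | R) & Q)
u7 = P ^ u6 = P ^ (~((((~((~((Q & P) & P)) & P)) & (Q & P)) | R) & Q))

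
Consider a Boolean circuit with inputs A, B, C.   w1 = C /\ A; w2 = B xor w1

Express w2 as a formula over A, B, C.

w1 = C /\ A
w2 = B xor w1 = B xor (C /\ A)

B xor (C /\ A)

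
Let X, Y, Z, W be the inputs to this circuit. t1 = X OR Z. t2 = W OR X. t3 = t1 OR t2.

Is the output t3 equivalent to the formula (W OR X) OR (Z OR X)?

t1 = X OR Z
t2 = W OR X
t3 = t1 OR t2 = (X OR Z) OR (W OR X)
At X=0, Y=0, Z=0, W=0: circuit gives 0, formula gives 0.
At X=0, Y=0, Z=0, W=1: circuit gives 1, formula gives 1.
Agrees on all 16 inputs.

Yes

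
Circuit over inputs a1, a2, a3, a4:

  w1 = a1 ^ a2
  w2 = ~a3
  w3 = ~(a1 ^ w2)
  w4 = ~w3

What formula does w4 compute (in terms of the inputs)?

~(~(a1 ^ ~a3))

w2 = ~a3
w3 = ~(a1 ^ w2) = ~(a1 ^ ~a3)
w4 = ~w3 = ~(~(a1 ^ ~a3))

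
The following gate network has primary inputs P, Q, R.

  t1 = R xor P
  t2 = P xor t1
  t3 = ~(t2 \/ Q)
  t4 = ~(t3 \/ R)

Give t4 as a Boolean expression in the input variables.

t1 = R xor P
t2 = P xor t1 = P xor (R xor P)
t3 = ~(t2 \/ Q) = ~((P xor (R xor P)) \/ Q)
t4 = ~(t3 \/ R) = ~((~((P xor (R xor P)) \/ Q)) \/ R)

~((~((P xor (R xor P)) \/ Q)) \/ R)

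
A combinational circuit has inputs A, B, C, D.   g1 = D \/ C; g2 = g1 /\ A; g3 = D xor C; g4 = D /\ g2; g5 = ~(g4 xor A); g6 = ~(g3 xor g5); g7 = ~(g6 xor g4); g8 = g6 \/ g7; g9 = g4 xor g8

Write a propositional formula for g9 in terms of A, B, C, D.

g1 = D \/ C
g2 = g1 /\ A = (D \/ C) /\ A
g3 = D xor C
g4 = D /\ g2 = D /\ ((D \/ C) /\ A)
g5 = ~(g4 xor A) = ~((D /\ ((D \/ C) /\ A)) xor A)
g6 = ~(g3 xor g5) = ~((D xor C) xor (~((D /\ ((D \/ C) /\ A)) xor A)))
g7 = ~(g6 xor g4) = ~((~((D xor C) xor (~((D /\ ((D \/ C) /\ A)) xor A)))) xor (D /\ ((D \/ C) /\ A)))
g8 = g6 \/ g7 = (~((D xor C) xor (~((D /\ ((D \/ C) /\ A)) xor A)))) \/ (~((~((D xor C) xor (~((D /\ ((D \/ C) /\ A)) xor A)))) xor (D /\ ((D \/ C) /\ A))))
g9 = g4 xor g8 = (D /\ ((D \/ C) /\ A)) xor ((~((D xor C) xor (~((D /\ ((D \/ C) /\ A)) xor A)))) \/ (~((~((D xor C) xor (~((D /\ ((D \/ C) /\ A)) xor A)))) xor (D /\ ((D \/ C) /\ A)))))

(D /\ ((D \/ C) /\ A)) xor ((~((D xor C) xor (~((D /\ ((D \/ C) /\ A)) xor A)))) \/ (~((~((D xor C) xor (~((D /\ ((D \/ C) /\ A)) xor A)))) xor (D /\ ((D \/ C) /\ A)))))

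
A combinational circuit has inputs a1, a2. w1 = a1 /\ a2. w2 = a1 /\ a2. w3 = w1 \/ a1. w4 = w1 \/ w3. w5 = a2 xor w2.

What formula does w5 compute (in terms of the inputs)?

a2 xor (a1 /\ a2)

w2 = a1 /\ a2
w5 = a2 xor w2 = a2 xor (a1 /\ a2)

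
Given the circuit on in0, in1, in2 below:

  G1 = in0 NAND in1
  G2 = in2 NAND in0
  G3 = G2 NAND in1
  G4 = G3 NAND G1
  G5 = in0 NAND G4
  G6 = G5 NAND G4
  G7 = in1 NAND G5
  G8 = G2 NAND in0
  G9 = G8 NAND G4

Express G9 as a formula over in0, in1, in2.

G1 = in0 NAND in1
G2 = in2 NAND in0
G3 = G2 NAND in1 = (in2 NAND in0) NAND in1
G4 = G3 NAND G1 = ((in2 NAND in0) NAND in1) NAND (in0 NAND in1)
G8 = G2 NAND in0 = (in2 NAND in0) NAND in0
G9 = G8 NAND G4 = ((in2 NAND in0) NAND in0) NAND (((in2 NAND in0) NAND in1) NAND (in0 NAND in1))

((in2 NAND in0) NAND in0) NAND (((in2 NAND in0) NAND in1) NAND (in0 NAND in1))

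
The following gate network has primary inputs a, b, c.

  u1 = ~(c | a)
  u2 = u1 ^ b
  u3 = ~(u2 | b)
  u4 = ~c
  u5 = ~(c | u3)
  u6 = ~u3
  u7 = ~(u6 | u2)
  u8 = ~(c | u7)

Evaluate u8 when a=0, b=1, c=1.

u1 = ~(1 | 0) = 0
u2 = 0 ^ 1 = 1
u3 = ~(1 | 1) = 0
u6 = ~0 = 1
u7 = ~(1 | 1) = 0
u8 = ~(1 | 0) = 0

0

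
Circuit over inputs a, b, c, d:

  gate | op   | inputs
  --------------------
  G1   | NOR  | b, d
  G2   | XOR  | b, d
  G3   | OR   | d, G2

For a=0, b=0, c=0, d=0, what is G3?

0

G2 = 0 XOR 0 = 0
G3 = 0 OR 0 = 0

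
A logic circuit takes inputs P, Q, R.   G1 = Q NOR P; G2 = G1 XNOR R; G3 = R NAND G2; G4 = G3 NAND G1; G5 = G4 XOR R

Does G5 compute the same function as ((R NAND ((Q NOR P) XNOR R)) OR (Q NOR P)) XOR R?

G1 = Q NOR P
G2 = G1 XNOR R = (Q NOR P) XNOR R
G3 = R NAND G2 = R NAND ((Q NOR P) XNOR R)
G4 = G3 NAND G1 = (R NAND ((Q NOR P) XNOR R)) NAND (Q NOR P)
G5 = G4 XOR R = ((R NAND ((Q NOR P) XNOR R)) NAND (Q NOR P)) XOR R
At P=0, Q=0, R=0: circuit gives 0, formula gives 1.

No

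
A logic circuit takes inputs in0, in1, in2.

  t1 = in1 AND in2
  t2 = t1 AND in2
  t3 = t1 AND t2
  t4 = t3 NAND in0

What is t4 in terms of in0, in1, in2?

((in1 AND in2) AND ((in1 AND in2) AND in2)) NAND in0

t1 = in1 AND in2
t2 = t1 AND in2 = (in1 AND in2) AND in2
t3 = t1 AND t2 = (in1 AND in2) AND ((in1 AND in2) AND in2)
t4 = t3 NAND in0 = ((in1 AND in2) AND ((in1 AND in2) AND in2)) NAND in0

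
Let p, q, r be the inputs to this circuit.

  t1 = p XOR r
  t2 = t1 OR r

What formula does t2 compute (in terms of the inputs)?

(p XOR r) OR r

t1 = p XOR r
t2 = t1 OR r = (p XOR r) OR r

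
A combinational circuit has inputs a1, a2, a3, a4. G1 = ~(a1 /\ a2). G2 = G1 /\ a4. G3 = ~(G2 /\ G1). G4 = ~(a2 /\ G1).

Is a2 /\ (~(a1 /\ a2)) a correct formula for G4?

No

G1 = ~(a1 /\ a2)
G4 = ~(a2 /\ G1) = ~(a2 /\ (~(a1 /\ a2)))
At a1=0, a2=0, a3=0, a4=0: circuit gives 1, formula gives 0.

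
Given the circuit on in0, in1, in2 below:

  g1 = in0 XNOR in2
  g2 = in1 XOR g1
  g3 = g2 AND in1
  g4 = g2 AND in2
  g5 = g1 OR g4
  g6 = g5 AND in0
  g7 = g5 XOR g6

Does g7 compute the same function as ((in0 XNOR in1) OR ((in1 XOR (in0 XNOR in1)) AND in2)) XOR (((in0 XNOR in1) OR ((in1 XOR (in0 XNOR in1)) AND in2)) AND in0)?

g1 = in0 XNOR in2
g2 = in1 XOR g1 = in1 XOR (in0 XNOR in2)
g4 = g2 AND in2 = (in1 XOR (in0 XNOR in2)) AND in2
g5 = g1 OR g4 = (in0 XNOR in2) OR ((in1 XOR (in0 XNOR in2)) AND in2)
g6 = g5 AND in0 = ((in0 XNOR in2) OR ((in1 XOR (in0 XNOR in2)) AND in2)) AND in0
g7 = g5 XOR g6 = ((in0 XNOR in2) OR ((in1 XOR (in0 XNOR in2)) AND in2)) XOR (((in0 XNOR in2) OR ((in1 XOR (in0 XNOR in2)) AND in2)) AND in0)
At in0=0, in1=0, in2=1: circuit gives 0, formula gives 1.

No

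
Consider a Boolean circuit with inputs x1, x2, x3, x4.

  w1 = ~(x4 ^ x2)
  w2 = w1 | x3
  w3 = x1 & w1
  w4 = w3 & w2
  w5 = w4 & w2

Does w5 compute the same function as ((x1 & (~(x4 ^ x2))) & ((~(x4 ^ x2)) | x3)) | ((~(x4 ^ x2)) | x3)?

No

w1 = ~(x4 ^ x2)
w2 = w1 | x3 = (~(x4 ^ x2)) | x3
w3 = x1 & w1 = x1 & (~(x4 ^ x2))
w4 = w3 & w2 = (x1 & (~(x4 ^ x2))) & ((~(x4 ^ x2)) | x3)
w5 = w4 & w2 = ((x1 & (~(x4 ^ x2))) & ((~(x4 ^ x2)) | x3)) & ((~(x4 ^ x2)) | x3)
At x1=0, x2=0, x3=0, x4=0: circuit gives 0, formula gives 1.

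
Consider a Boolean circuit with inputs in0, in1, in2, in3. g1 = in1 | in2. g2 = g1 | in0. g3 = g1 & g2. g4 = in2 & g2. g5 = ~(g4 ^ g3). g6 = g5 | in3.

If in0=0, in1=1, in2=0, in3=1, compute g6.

1

g1 = 1 | 0 = 1
g2 = 1 | 0 = 1
g3 = 1 & 1 = 1
g4 = 0 & 1 = 0
g5 = ~(0 ^ 1) = 0
g6 = 0 | 1 = 1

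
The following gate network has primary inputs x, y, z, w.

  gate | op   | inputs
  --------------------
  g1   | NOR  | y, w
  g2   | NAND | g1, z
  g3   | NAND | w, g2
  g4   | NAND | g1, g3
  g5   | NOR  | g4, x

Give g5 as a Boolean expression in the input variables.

g1 = y NOR w
g2 = g1 NAND z = (y NOR w) NAND z
g3 = w NAND g2 = w NAND ((y NOR w) NAND z)
g4 = g1 NAND g3 = (y NOR w) NAND (w NAND ((y NOR w) NAND z))
g5 = g4 NOR x = ((y NOR w) NAND (w NAND ((y NOR w) NAND z))) NOR x

((y NOR w) NAND (w NAND ((y NOR w) NAND z))) NOR x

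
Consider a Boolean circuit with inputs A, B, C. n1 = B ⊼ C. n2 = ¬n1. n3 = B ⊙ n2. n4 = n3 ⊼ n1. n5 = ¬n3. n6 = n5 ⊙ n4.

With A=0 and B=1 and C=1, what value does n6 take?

n1 = 1 ⊼ 1 = 0
n2 = ¬0 = 1
n3 = 1 ⊙ 1 = 1
n4 = 1 ⊼ 0 = 1
n5 = ¬1 = 0
n6 = 0 ⊙ 1 = 0

0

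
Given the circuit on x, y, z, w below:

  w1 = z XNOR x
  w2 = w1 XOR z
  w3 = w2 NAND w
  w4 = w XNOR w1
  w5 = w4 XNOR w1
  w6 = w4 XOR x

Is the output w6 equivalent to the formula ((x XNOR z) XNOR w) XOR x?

w1 = z XNOR x
w4 = w XNOR w1 = w XNOR (z XNOR x)
w6 = w4 XOR x = (w XNOR (z XNOR x)) XOR x
At x=0, y=0, z=0, w=0: circuit gives 0, formula gives 0.
At x=0, y=0, z=0, w=1: circuit gives 1, formula gives 1.
Agrees on all 16 inputs.

Yes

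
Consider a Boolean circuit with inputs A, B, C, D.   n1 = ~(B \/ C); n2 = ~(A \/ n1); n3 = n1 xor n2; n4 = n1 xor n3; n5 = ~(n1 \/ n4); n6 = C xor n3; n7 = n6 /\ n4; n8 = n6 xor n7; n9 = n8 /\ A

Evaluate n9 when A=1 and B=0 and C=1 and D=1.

n1 = ~(0 \/ 1) = 0
n2 = ~(1 \/ 0) = 0
n3 = 0 xor 0 = 0
n4 = 0 xor 0 = 0
n6 = 1 xor 0 = 1
n7 = 1 /\ 0 = 0
n8 = 1 xor 0 = 1
n9 = 1 /\ 1 = 1

1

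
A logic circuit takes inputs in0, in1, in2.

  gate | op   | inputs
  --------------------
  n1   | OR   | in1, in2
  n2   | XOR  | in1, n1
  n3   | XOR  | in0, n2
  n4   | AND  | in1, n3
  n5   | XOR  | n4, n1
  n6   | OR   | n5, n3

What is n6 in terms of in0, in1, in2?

((in1 AND (in0 XOR (in1 XOR (in1 OR in2)))) XOR (in1 OR in2)) OR (in0 XOR (in1 XOR (in1 OR in2)))

n1 = in1 OR in2
n2 = in1 XOR n1 = in1 XOR (in1 OR in2)
n3 = in0 XOR n2 = in0 XOR (in1 XOR (in1 OR in2))
n4 = in1 AND n3 = in1 AND (in0 XOR (in1 XOR (in1 OR in2)))
n5 = n4 XOR n1 = (in1 AND (in0 XOR (in1 XOR (in1 OR in2)))) XOR (in1 OR in2)
n6 = n5 OR n3 = ((in1 AND (in0 XOR (in1 XOR (in1 OR in2)))) XOR (in1 OR in2)) OR (in0 XOR (in1 XOR (in1 OR in2)))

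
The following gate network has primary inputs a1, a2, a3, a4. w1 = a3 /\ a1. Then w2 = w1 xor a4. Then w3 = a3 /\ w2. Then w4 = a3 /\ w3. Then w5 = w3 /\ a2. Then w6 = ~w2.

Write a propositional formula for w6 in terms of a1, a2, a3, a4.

~((a3 /\ a1) xor a4)

w1 = a3 /\ a1
w2 = w1 xor a4 = (a3 /\ a1) xor a4
w6 = ~w2 = ~((a3 /\ a1) xor a4)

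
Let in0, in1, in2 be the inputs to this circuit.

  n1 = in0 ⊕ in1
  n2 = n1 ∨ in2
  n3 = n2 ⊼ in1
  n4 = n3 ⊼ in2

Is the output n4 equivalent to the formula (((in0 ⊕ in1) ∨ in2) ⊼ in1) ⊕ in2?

No

n1 = in0 ⊕ in1
n2 = n1 ∨ in2 = (in0 ⊕ in1) ∨ in2
n3 = n2 ⊼ in1 = ((in0 ⊕ in1) ∨ in2) ⊼ in1
n4 = n3 ⊼ in2 = (((in0 ⊕ in1) ∨ in2) ⊼ in1) ⊼ in2
At in0=0, in1=1, in2=0: circuit gives 1, formula gives 0.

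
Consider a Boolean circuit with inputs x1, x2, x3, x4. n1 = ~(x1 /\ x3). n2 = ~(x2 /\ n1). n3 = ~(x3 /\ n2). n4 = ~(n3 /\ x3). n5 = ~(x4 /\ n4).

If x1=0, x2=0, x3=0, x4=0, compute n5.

1

n1 = ~(0 /\ 0) = 1
n2 = ~(0 /\ 1) = 1
n3 = ~(0 /\ 1) = 1
n4 = ~(1 /\ 0) = 1
n5 = ~(0 /\ 1) = 1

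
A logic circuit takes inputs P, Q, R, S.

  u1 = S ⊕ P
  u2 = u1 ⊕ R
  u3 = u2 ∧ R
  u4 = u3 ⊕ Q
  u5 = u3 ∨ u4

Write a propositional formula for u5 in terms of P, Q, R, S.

u1 = S ⊕ P
u2 = u1 ⊕ R = (S ⊕ P) ⊕ R
u3 = u2 ∧ R = ((S ⊕ P) ⊕ R) ∧ R
u4 = u3 ⊕ Q = (((S ⊕ P) ⊕ R) ∧ R) ⊕ Q
u5 = u3 ∨ u4 = (((S ⊕ P) ⊕ R) ∧ R) ∨ ((((S ⊕ P) ⊕ R) ∧ R) ⊕ Q)

(((S ⊕ P) ⊕ R) ∧ R) ∨ ((((S ⊕ P) ⊕ R) ∧ R) ⊕ Q)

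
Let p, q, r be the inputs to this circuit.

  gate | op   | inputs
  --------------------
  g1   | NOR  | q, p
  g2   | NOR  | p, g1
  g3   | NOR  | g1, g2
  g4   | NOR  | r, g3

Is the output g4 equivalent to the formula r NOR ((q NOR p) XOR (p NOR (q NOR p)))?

No

g1 = q NOR p
g2 = p NOR g1 = p NOR (q NOR p)
g3 = g1 NOR g2 = (q NOR p) NOR (p NOR (q NOR p))
g4 = r NOR g3 = r NOR ((q NOR p) NOR (p NOR (q NOR p)))
At p=0, q=0, r=0: circuit gives 1, formula gives 0.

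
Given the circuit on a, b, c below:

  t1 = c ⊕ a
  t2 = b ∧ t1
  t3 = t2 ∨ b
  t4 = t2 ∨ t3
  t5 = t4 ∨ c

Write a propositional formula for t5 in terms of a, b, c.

((b ∧ (c ⊕ a)) ∨ ((b ∧ (c ⊕ a)) ∨ b)) ∨ c

t1 = c ⊕ a
t2 = b ∧ t1 = b ∧ (c ⊕ a)
t3 = t2 ∨ b = (b ∧ (c ⊕ a)) ∨ b
t4 = t2 ∨ t3 = (b ∧ (c ⊕ a)) ∨ ((b ∧ (c ⊕ a)) ∨ b)
t5 = t4 ∨ c = ((b ∧ (c ⊕ a)) ∨ ((b ∧ (c ⊕ a)) ∨ b)) ∨ c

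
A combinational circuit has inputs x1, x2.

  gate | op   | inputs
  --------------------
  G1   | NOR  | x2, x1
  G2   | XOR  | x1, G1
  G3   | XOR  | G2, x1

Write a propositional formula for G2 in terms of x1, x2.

x1 XOR (x2 NOR x1)

G1 = x2 NOR x1
G2 = x1 XOR G1 = x1 XOR (x2 NOR x1)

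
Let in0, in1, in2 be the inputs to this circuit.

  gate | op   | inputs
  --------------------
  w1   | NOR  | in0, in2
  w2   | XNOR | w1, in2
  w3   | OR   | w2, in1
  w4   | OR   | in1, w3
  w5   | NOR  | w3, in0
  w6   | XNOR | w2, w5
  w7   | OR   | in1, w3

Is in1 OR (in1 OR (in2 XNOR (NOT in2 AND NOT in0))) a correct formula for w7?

w1 = in0 NOR in2
w2 = w1 XNOR in2 = (in0 NOR in2) XNOR in2
w3 = w2 OR in1 = ((in0 NOR in2) XNOR in2) OR in1
w7 = in1 OR w3 = in1 OR (((in0 NOR in2) XNOR in2) OR in1)
At in0=0, in1=0, in2=0: circuit gives 0, formula gives 0.
At in0=0, in1=1, in2=0: circuit gives 1, formula gives 1.
Agrees on all 8 inputs.

Yes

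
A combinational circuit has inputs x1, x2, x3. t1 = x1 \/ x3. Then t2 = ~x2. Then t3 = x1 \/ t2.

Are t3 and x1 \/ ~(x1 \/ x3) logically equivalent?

No

t2 = ~x2
t3 = x1 \/ t2 = x1 \/ ~x2
At x1=0, x2=0, x3=1: circuit gives 1, formula gives 0.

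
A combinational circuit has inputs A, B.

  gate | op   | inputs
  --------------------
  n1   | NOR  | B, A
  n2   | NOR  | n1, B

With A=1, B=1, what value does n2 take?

n1 = 1 NOR 1 = 0
n2 = 0 NOR 1 = 0

0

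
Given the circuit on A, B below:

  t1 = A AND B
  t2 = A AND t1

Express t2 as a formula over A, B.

t1 = A AND B
t2 = A AND t1 = A AND (A AND B)

A AND (A AND B)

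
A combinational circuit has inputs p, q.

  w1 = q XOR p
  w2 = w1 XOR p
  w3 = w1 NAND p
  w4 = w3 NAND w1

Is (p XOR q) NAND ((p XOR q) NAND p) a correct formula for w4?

w1 = q XOR p
w3 = w1 NAND p = (q XOR p) NAND p
w4 = w3 NAND w1 = ((q XOR p) NAND p) NAND (q XOR p)
At p=0, q=1: circuit gives 0, formula gives 0.
At p=0, q=0: circuit gives 1, formula gives 1.
Agrees on all 4 inputs.

Yes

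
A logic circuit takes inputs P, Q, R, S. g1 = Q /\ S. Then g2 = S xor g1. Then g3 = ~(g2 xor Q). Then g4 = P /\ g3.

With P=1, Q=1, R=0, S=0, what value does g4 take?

0

g1 = 1 /\ 0 = 0
g2 = 0 xor 0 = 0
g3 = ~(0 xor 1) = 0
g4 = 1 /\ 0 = 0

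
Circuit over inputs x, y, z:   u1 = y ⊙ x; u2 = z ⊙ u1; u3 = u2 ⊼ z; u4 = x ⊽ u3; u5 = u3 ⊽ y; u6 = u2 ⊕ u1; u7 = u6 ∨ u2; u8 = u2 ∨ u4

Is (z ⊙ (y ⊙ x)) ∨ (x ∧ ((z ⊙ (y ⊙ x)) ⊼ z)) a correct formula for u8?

No

u1 = y ⊙ x
u2 = z ⊙ u1 = z ⊙ (y ⊙ x)
u3 = u2 ⊼ z = (z ⊙ (y ⊙ x)) ⊼ z
u4 = x ⊽ u3 = x ⊽ ((z ⊙ (y ⊙ x)) ⊼ z)
u8 = u2 ∨ u4 = (z ⊙ (y ⊙ x)) ∨ (x ⊽ ((z ⊙ (y ⊙ x)) ⊼ z))
At x=1, y=0, z=1: circuit gives 0, formula gives 1.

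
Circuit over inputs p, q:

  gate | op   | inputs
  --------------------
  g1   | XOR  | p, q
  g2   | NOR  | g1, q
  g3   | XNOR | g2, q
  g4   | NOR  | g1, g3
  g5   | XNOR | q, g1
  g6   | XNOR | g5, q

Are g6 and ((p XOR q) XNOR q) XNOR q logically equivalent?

g1 = p XOR q
g5 = q XNOR g1 = q XNOR (p XOR q)
g6 = g5 XNOR q = (q XNOR (p XOR q)) XNOR q
At p=0, q=0: circuit gives 0, formula gives 0.
At p=0, q=1: circuit gives 1, formula gives 1.
Agrees on all 4 inputs.

Yes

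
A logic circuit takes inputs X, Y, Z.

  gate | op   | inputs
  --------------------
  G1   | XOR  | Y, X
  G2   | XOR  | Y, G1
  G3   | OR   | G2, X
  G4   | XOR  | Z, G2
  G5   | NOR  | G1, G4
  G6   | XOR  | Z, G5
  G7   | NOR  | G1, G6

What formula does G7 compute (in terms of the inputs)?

(Y XOR X) NOR (Z XOR ((Y XOR X) NOR (Z XOR (Y XOR (Y XOR X)))))

G1 = Y XOR X
G2 = Y XOR G1 = Y XOR (Y XOR X)
G4 = Z XOR G2 = Z XOR (Y XOR (Y XOR X))
G5 = G1 NOR G4 = (Y XOR X) NOR (Z XOR (Y XOR (Y XOR X)))
G6 = Z XOR G5 = Z XOR ((Y XOR X) NOR (Z XOR (Y XOR (Y XOR X))))
G7 = G1 NOR G6 = (Y XOR X) NOR (Z XOR ((Y XOR X) NOR (Z XOR (Y XOR (Y XOR X)))))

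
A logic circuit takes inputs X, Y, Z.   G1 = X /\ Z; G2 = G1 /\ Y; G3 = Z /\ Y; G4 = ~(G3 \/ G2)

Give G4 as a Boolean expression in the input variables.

~((Z /\ Y) \/ ((X /\ Z) /\ Y))

G1 = X /\ Z
G2 = G1 /\ Y = (X /\ Z) /\ Y
G3 = Z /\ Y
G4 = ~(G3 \/ G2) = ~((Z /\ Y) \/ ((X /\ Z) /\ Y))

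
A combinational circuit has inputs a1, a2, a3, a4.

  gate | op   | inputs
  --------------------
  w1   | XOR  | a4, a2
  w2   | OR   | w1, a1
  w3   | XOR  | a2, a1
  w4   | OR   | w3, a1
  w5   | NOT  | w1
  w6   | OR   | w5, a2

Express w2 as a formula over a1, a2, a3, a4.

w1 = a4 XOR a2
w2 = w1 OR a1 = (a4 XOR a2) OR a1

(a4 XOR a2) OR a1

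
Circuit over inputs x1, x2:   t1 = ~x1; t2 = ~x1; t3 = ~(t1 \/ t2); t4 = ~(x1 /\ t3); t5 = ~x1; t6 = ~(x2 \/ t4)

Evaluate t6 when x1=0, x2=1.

t1 = ~0 = 1
t2 = ~0 = 1
t3 = ~(1 \/ 1) = 0
t4 = ~(0 /\ 0) = 1
t6 = ~(1 \/ 1) = 0

0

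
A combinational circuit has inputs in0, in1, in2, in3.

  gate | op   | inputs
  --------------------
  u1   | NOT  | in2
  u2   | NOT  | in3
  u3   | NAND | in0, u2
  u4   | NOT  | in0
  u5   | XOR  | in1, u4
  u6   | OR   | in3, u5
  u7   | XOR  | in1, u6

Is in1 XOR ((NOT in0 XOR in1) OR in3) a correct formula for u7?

u4 = NOT in0
u5 = in1 XOR u4 = in1 XOR NOT in0
u6 = in3 OR u5 = in3 OR (in1 XOR NOT in0)
u7 = in1 XOR u6 = in1 XOR (in3 OR (in1 XOR NOT in0))
At in0=0, in1=1, in2=0, in3=1: circuit gives 0, formula gives 0.
At in0=0, in1=0, in2=0, in3=0: circuit gives 1, formula gives 1.
Agrees on all 16 inputs.

Yes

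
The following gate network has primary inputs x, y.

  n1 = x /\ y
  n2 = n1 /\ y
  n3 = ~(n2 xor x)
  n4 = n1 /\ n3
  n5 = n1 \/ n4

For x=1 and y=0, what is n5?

0

n1 = 1 /\ 0 = 0
n2 = 0 /\ 0 = 0
n3 = ~(0 xor 1) = 0
n4 = 0 /\ 0 = 0
n5 = 0 \/ 0 = 0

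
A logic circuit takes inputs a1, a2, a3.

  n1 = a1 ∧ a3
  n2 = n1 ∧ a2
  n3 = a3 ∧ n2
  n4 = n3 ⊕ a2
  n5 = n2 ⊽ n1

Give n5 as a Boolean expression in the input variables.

n1 = a1 ∧ a3
n2 = n1 ∧ a2 = (a1 ∧ a3) ∧ a2
n5 = n2 ⊽ n1 = ((a1 ∧ a3) ∧ a2) ⊽ (a1 ∧ a3)

((a1 ∧ a3) ∧ a2) ⊽ (a1 ∧ a3)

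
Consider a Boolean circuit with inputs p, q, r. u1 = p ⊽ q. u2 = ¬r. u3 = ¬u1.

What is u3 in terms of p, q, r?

u1 = p ⊽ q
u3 = ¬u1 = ¬(p ⊽ q)

¬(p ⊽ q)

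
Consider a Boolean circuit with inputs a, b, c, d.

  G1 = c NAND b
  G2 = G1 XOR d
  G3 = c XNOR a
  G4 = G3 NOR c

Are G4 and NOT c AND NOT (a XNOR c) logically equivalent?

Yes

G3 = c XNOR a
G4 = G3 NOR c = (c XNOR a) NOR c
At a=0, b=0, c=0, d=0: circuit gives 0, formula gives 0.
At a=1, b=0, c=0, d=0: circuit gives 1, formula gives 1.
Agrees on all 16 inputs.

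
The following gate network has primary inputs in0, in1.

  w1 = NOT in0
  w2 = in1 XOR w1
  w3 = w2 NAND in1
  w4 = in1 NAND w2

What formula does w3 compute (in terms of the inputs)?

w1 = NOT in0
w2 = in1 XOR w1 = in1 XOR NOT in0
w3 = w2 NAND in1 = (in1 XOR NOT in0) NAND in1

(in1 XOR NOT in0) NAND in1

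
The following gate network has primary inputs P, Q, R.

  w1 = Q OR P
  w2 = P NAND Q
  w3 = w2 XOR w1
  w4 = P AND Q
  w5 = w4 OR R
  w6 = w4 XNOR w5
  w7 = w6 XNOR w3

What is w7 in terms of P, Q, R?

w1 = Q OR P
w2 = P NAND Q
w3 = w2 XOR w1 = (P NAND Q) XOR (Q OR P)
w4 = P AND Q
w5 = w4 OR R = (P AND Q) OR R
w6 = w4 XNOR w5 = (P AND Q) XNOR ((P AND Q) OR R)
w7 = w6 XNOR w3 = ((P AND Q) XNOR ((P AND Q) OR R)) XNOR ((P NAND Q) XOR (Q OR P))

((P AND Q) XNOR ((P AND Q) OR R)) XNOR ((P NAND Q) XOR (Q OR P))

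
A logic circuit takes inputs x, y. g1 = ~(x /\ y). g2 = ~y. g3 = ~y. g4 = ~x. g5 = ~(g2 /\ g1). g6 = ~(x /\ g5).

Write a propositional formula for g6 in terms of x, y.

g1 = ~(x /\ y)
g2 = ~y
g5 = ~(g2 /\ g1) = ~(~y /\ (~(x /\ y)))
g6 = ~(x /\ g5) = ~(x /\ (~(~y /\ (~(x /\ y)))))

~(x /\ (~(~y /\ (~(x /\ y)))))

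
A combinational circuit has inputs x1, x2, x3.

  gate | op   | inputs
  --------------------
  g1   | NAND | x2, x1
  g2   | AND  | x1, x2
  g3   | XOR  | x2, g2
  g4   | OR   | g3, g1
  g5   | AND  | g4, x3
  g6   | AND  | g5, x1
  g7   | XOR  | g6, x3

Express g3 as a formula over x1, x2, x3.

g2 = x1 AND x2
g3 = x2 XOR g2 = x2 XOR (x1 AND x2)

x2 XOR (x1 AND x2)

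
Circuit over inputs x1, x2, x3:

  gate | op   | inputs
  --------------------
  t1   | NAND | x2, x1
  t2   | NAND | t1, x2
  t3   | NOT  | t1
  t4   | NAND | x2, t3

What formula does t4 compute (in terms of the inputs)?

t1 = x2 NAND x1
t3 = NOT t1 = NOT (x2 NAND x1)
t4 = x2 NAND t3 = x2 NAND NOT (x2 NAND x1)

x2 NAND NOT (x2 NAND x1)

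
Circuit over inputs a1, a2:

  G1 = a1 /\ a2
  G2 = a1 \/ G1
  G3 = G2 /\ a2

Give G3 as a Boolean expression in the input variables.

G1 = a1 /\ a2
G2 = a1 \/ G1 = a1 \/ (a1 /\ a2)
G3 = G2 /\ a2 = (a1 \/ (a1 /\ a2)) /\ a2

(a1 \/ (a1 /\ a2)) /\ a2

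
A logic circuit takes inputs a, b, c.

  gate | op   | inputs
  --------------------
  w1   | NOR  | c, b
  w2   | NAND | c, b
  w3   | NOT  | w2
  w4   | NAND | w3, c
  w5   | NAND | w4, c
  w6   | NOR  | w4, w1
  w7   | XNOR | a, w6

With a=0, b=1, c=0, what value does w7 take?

1

w1 = 0 NOR 1 = 0
w2 = 0 NAND 1 = 1
w3 = NOT 1 = 0
w4 = 0 NAND 0 = 1
w6 = 1 NOR 0 = 0
w7 = 0 XNOR 0 = 1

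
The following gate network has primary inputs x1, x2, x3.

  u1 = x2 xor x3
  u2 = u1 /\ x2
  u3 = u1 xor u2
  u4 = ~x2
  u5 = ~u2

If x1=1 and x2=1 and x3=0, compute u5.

u1 = 1 xor 0 = 1
u2 = 1 /\ 1 = 1
u5 = ~1 = 0

0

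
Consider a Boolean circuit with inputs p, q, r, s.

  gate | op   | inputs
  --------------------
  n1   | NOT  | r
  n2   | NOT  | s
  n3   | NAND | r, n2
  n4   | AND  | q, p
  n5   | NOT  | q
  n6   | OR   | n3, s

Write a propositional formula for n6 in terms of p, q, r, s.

n2 = NOT s
n3 = r NAND n2 = r NAND NOT s
n6 = n3 OR s = (r NAND NOT s) OR s

(r NAND NOT s) OR s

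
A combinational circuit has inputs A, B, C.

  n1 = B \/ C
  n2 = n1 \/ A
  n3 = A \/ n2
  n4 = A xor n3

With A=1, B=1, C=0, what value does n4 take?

n1 = 1 \/ 0 = 1
n2 = 1 \/ 1 = 1
n3 = 1 \/ 1 = 1
n4 = 1 xor 1 = 0

0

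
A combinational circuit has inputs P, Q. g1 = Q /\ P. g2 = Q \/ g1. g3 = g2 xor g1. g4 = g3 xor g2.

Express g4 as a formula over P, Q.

((Q \/ (Q /\ P)) xor (Q /\ P)) xor (Q \/ (Q /\ P))

g1 = Q /\ P
g2 = Q \/ g1 = Q \/ (Q /\ P)
g3 = g2 xor g1 = (Q \/ (Q /\ P)) xor (Q /\ P)
g4 = g3 xor g2 = ((Q \/ (Q /\ P)) xor (Q /\ P)) xor (Q \/ (Q /\ P))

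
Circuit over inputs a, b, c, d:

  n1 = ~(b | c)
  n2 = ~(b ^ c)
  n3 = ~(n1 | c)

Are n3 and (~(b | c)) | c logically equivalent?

n1 = ~(b | c)
n3 = ~(n1 | c) = ~((~(b | c)) | c)
At a=0, b=0, c=0, d=0: circuit gives 0, formula gives 1.

No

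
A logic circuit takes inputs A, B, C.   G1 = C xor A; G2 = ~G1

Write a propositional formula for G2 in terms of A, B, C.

G1 = C xor A
G2 = ~G1 = ~(C xor A)

~(C xor A)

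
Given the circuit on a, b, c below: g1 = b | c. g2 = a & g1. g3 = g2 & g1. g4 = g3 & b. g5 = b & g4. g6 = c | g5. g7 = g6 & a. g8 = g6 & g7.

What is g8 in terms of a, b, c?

g1 = b | c
g2 = a & g1 = a & (b | c)
g3 = g2 & g1 = (a & (b | c)) & (b | c)
g4 = g3 & b = ((a & (b | c)) & (b | c)) & b
g5 = b & g4 = b & (((a & (b | c)) & (b | c)) & b)
g6 = c | g5 = c | (b & (((a & (b | c)) & (b | c)) & b))
g7 = g6 & a = (c | (b & (((a & (b | c)) & (b | c)) & b))) & a
g8 = g6 & g7 = (c | (b & (((a & (b | c)) & (b | c)) & b))) & ((c | (b & (((a & (b | c)) & (b | c)) & b))) & a)

(c | (b & (((a & (b | c)) & (b | c)) & b))) & ((c | (b & (((a & (b | c)) & (b | c)) & b))) & a)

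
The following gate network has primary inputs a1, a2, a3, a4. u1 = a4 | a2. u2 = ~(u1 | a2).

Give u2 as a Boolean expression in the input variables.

u1 = a4 | a2
u2 = ~(u1 | a2) = ~((a4 | a2) | a2)

~((a4 | a2) | a2)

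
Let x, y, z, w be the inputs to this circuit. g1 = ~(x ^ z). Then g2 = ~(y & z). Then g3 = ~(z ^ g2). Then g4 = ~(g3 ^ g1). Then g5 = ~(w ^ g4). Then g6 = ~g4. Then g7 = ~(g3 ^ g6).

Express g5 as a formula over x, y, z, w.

~(w ^ (~((~(z ^ (~(y & z)))) ^ (~(x ^ z)))))

g1 = ~(x ^ z)
g2 = ~(y & z)
g3 = ~(z ^ g2) = ~(z ^ (~(y & z)))
g4 = ~(g3 ^ g1) = ~((~(z ^ (~(y & z)))) ^ (~(x ^ z)))
g5 = ~(w ^ g4) = ~(w ^ (~((~(z ^ (~(y & z)))) ^ (~(x ^ z)))))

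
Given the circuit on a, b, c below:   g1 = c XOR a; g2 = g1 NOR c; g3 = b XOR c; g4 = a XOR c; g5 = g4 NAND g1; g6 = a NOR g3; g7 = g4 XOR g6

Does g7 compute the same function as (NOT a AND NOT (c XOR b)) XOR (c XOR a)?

g3 = b XOR c
g4 = a XOR c
g6 = a NOR g3 = a NOR (b XOR c)
g7 = g4 XOR g6 = (a XOR c) XOR (a NOR (b XOR c))
At a=0, b=1, c=0: circuit gives 0, formula gives 0.
At a=0, b=0, c=0: circuit gives 1, formula gives 1.
Agrees on all 8 inputs.

Yes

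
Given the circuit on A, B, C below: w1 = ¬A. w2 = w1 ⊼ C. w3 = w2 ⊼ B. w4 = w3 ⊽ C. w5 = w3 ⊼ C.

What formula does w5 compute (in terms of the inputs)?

w1 = ¬A
w2 = w1 ⊼ C = ¬A ⊼ C
w3 = w2 ⊼ B = (¬A ⊼ C) ⊼ B
w5 = w3 ⊼ C = ((¬A ⊼ C) ⊼ B) ⊼ C

((¬A ⊼ C) ⊼ B) ⊼ C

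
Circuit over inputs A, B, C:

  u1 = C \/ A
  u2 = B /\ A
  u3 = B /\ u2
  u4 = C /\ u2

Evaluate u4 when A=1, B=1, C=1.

1

u2 = 1 /\ 1 = 1
u4 = 1 /\ 1 = 1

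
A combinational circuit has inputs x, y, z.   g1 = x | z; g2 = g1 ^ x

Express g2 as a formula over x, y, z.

g1 = x | z
g2 = g1 ^ x = (x | z) ^ x

(x | z) ^ x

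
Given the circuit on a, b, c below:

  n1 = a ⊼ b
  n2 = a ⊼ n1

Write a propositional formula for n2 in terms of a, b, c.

n1 = a ⊼ b
n2 = a ⊼ n1 = a ⊼ (a ⊼ b)

a ⊼ (a ⊼ b)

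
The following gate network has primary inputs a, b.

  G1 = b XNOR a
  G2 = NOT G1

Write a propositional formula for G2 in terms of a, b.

NOT (b XNOR a)

G1 = b XNOR a
G2 = NOT G1 = NOT (b XNOR a)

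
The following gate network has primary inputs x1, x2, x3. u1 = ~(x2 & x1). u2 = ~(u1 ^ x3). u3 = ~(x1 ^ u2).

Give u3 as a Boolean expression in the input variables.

u1 = ~(x2 & x1)
u2 = ~(u1 ^ x3) = ~((~(x2 & x1)) ^ x3)
u3 = ~(x1 ^ u2) = ~(x1 ^ (~((~(x2 & x1)) ^ x3)))

~(x1 ^ (~((~(x2 & x1)) ^ x3)))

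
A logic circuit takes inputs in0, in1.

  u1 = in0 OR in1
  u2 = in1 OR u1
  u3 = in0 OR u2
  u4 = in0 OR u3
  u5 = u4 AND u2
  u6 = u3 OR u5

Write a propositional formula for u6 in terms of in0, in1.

(in0 OR (in1 OR (in0 OR in1))) OR ((in0 OR (in0 OR (in1 OR (in0 OR in1)))) AND (in1 OR (in0 OR in1)))

u1 = in0 OR in1
u2 = in1 OR u1 = in1 OR (in0 OR in1)
u3 = in0 OR u2 = in0 OR (in1 OR (in0 OR in1))
u4 = in0 OR u3 = in0 OR (in0 OR (in1 OR (in0 OR in1)))
u5 = u4 AND u2 = (in0 OR (in0 OR (in1 OR (in0 OR in1)))) AND (in1 OR (in0 OR in1))
u6 = u3 OR u5 = (in0 OR (in1 OR (in0 OR in1))) OR ((in0 OR (in0 OR (in1 OR (in0 OR in1)))) AND (in1 OR (in0 OR in1)))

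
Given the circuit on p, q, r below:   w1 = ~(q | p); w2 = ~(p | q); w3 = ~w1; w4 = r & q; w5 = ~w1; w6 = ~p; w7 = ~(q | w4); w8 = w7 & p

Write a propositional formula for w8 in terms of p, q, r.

w4 = r & q
w7 = ~(q | w4) = ~(q | (r & q))
w8 = w7 & p = (~(q | (r & q))) & p

(~(q | (r & q))) & p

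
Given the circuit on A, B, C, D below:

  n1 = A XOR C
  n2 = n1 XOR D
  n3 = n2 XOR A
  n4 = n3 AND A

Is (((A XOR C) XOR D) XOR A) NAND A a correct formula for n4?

No

n1 = A XOR C
n2 = n1 XOR D = (A XOR C) XOR D
n3 = n2 XOR A = ((A XOR C) XOR D) XOR A
n4 = n3 AND A = (((A XOR C) XOR D) XOR A) AND A
At A=0, B=0, C=0, D=0: circuit gives 0, formula gives 1.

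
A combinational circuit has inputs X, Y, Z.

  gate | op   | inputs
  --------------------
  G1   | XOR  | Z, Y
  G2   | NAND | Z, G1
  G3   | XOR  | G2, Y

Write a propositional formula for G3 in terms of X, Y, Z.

G1 = Z XOR Y
G2 = Z NAND G1 = Z NAND (Z XOR Y)
G3 = G2 XOR Y = (Z NAND (Z XOR Y)) XOR Y

(Z NAND (Z XOR Y)) XOR Y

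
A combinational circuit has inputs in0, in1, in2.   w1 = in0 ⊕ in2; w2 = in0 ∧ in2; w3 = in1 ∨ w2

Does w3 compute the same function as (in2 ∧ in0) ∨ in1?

Yes

w2 = in0 ∧ in2
w3 = in1 ∨ w2 = in1 ∨ (in0 ∧ in2)
At in0=0, in1=0, in2=0: circuit gives 0, formula gives 0.
At in0=0, in1=1, in2=0: circuit gives 1, formula gives 1.
Agrees on all 8 inputs.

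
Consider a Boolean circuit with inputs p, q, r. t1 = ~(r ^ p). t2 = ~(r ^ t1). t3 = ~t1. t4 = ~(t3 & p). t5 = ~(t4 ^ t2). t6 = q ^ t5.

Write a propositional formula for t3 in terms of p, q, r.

t1 = ~(r ^ p)
t3 = ~t1 = ~(~(r ^ p))

~(~(r ^ p))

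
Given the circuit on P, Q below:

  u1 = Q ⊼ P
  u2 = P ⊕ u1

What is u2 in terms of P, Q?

P ⊕ (Q ⊼ P)

u1 = Q ⊼ P
u2 = P ⊕ u1 = P ⊕ (Q ⊼ P)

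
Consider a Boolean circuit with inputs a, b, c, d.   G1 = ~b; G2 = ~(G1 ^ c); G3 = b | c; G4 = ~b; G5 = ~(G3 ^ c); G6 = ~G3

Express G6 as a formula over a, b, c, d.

G3 = b | c
G6 = ~G3 = ~(b | c)

~(b | c)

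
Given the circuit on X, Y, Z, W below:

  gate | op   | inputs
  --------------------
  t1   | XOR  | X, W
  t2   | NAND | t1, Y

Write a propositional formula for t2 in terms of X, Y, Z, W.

(X XOR W) NAND Y

t1 = X XOR W
t2 = t1 NAND Y = (X XOR W) NAND Y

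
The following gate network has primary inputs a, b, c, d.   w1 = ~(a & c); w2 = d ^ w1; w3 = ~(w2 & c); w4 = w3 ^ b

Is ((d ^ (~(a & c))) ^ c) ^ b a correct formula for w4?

w1 = ~(a & c)
w2 = d ^ w1 = d ^ (~(a & c))
w3 = ~(w2 & c) = ~((d ^ (~(a & c))) & c)
w4 = w3 ^ b = (~((d ^ (~(a & c))) & c)) ^ b
At a=0, b=0, c=0, d=1: circuit gives 1, formula gives 0.

No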